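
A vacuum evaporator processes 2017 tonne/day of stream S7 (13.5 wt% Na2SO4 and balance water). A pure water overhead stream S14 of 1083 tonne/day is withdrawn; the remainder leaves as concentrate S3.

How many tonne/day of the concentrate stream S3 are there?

Concentrate = 2017 − 1083 = 934 tonne/day.

934 tonne/day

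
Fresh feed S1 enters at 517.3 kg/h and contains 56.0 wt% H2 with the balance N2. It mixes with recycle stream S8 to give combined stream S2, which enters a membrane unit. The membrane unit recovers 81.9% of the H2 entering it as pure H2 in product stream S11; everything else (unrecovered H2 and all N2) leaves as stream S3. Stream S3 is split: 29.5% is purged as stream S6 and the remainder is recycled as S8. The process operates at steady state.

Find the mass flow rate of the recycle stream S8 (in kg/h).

N2 enters only via S1 and leaves only via the purge: 517.3×0.440 = 0.295×(N2 in S3), and the membrane unit passes all N2, so N2 in S2 = N2 in S3 = 771.57 kg/h.
H2 in S2: m_A = 517.3×0.560 + (1−0.295)·(1−0.819)·m_A, so m_A = 289.69/0.8724 = 332.06 kg/h.
S3 = (1−0.819)×332.06 + 771.57 = 831.67 kg/h.
Recycle S8 = (1−0.295)×831.67 = 586.33 kg/h.

586.3 kg/h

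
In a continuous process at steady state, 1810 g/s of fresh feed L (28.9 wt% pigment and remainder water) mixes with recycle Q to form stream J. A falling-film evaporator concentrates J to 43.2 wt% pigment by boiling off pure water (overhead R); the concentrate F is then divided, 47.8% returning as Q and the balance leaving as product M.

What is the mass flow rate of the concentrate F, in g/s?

2320 g/s

Overall pigment balance (none leaves overhead): pigment in fresh feed = pigment in product, i.e. 1810×0.289 = (1−0.478)·F·0.432.
F = 523.09/(0.432×0.522) = 2319.6 g/s.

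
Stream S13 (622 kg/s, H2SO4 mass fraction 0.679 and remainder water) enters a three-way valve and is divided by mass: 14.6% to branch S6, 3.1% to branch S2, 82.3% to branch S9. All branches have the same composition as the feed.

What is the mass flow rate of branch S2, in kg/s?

19.28 kg/s

Branch S2 flow = 0.031×622 = 19.282 kg/s.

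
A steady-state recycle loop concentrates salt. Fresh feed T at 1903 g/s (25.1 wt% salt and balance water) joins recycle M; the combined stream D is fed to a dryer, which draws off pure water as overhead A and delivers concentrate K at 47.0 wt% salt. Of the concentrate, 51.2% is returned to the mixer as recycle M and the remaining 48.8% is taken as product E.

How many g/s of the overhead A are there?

886.7 g/s

Overall salt balance (none leaves overhead): salt in fresh feed = salt in product, i.e. 1903×0.251 = (1−0.512)·K·0.470.
K = 477.65/(0.470×0.488) = 2082.5 g/s.
Recycle M = 0.512×2082.5 = 1066.3 g/s.
Combined feed D = 1903 + 1066.3 = 2969.3 g/s.
Overhead A = D − K = 2969.3 − 2082.5 = 886.72 g/s.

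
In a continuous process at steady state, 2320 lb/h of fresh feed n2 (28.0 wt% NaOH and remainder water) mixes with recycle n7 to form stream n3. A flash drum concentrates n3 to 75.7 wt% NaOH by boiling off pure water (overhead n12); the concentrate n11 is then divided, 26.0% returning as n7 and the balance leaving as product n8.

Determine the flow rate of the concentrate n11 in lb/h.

Overall NaOH balance (none leaves overhead): NaOH in fresh feed = NaOH in product, i.e. 2320×0.280 = (1−0.260)·n11·0.757.
n11 = 649.6/(0.757×0.740) = 1159.6 lb/h.

1160 lb/h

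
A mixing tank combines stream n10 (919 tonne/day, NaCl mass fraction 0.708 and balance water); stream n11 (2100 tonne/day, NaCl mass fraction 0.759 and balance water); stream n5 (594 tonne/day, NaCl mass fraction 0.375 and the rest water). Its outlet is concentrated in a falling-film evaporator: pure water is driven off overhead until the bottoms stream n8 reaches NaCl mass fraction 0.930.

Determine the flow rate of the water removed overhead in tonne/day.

960 tonne/day

NaCl entering = 919×0.708 + 2100×0.759 + 594×0.375 = 2467.3 tonne/day.
All NaCl reports to n8, so n8 = 2467.3/0.930 = 2653 tonne/day.
Total feed = 3613 tonne/day; overhead = 3613 − 2653 = 959.99 tonne/day.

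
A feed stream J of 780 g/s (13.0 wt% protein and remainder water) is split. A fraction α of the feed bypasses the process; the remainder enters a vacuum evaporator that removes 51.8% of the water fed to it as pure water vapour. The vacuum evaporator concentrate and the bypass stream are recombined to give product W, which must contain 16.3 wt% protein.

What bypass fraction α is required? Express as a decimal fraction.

0.551

All 780×0.130 = 101.4 g/s of protein reaches W, so W = 101.4/0.163 = 622.09 g/s and vapour = 157.91 g/s.
The evaporator receives (1−α)·780 of feed at 0.870 water and removes 0.518 of that water:
0.518×0.870×(1−α)×780 = 157.91
(1−α) = 157.91/351.51 = 0.4492;  α = 0.5508.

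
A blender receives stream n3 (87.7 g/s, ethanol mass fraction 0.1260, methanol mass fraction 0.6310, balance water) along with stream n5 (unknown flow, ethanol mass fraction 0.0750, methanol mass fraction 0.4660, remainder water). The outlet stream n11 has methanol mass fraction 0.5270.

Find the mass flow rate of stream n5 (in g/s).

Let n5 be the unknown flow. Total out = 87.7 + n5.
methanol balance: 55.339 + 0.466·n5 = 0.527·(87.7 + n5)
(0.466 − 0.527)·n5 = 0.527×87.7 − 55.339 = -9.1208
n5 = -9.1208 / -0.061 = 149.52 g/s

149.5 g/s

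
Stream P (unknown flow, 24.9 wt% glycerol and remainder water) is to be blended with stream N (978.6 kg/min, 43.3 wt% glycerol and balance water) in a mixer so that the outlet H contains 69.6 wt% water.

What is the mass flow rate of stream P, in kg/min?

Let P be the unknown flow. Total out = 978.6 + P.
water balance: 554.87 + 0.751·P = 0.696·(978.6 + P)
(0.751 − 0.696)·P = 0.696×978.6 − 554.87 = 126.24
P = 126.24 / 0.055 = 2295.3 kg/min

2295 kg/min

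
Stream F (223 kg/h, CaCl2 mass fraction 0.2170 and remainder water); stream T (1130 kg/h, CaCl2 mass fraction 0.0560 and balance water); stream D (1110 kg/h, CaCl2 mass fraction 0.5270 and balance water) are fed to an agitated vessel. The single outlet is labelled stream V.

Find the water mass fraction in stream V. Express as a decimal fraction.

0.7172

Total flow out = 223 + 1130 + 1110 = 2463 kg/h.
water in = 223×0.783 + 1130×0.944 + 1110×0.473 = 1766.4 kg/h.
water mass fraction in V = 1766.4/2463 = 0.7172.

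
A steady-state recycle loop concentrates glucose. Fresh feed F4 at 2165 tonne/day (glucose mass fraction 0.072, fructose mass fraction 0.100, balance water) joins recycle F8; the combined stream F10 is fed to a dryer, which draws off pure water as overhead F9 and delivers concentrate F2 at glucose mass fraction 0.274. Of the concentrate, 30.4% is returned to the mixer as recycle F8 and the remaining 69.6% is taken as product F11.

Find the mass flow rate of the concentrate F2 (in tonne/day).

Overall glucose balance (none leaves overhead): glucose in fresh feed = glucose in product, i.e. 2165×0.072 = (1−0.304)·F2·0.274.
F2 = 155.88/(0.274×0.696) = 817.39 tonne/day.

817.4 tonne/day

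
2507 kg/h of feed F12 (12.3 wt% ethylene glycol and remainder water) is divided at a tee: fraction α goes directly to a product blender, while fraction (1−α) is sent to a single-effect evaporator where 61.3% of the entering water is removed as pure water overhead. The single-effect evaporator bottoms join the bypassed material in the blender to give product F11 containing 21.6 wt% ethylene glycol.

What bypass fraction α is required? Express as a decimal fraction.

0.199

All 2507×0.123 = 308.36 kg/h of ethylene glycol reaches F11, so F11 = 308.36/0.216 = 1427.6 kg/h and vapour = 1079.4 kg/h.
The evaporator receives (1−α)·2507 of feed at 0.877 water and removes 0.613 of that water:
0.613×0.877×(1−α)×2507 = 1079.4
(1−α) = 1079.4/1347.8 = 0.8009;  α = 0.1991.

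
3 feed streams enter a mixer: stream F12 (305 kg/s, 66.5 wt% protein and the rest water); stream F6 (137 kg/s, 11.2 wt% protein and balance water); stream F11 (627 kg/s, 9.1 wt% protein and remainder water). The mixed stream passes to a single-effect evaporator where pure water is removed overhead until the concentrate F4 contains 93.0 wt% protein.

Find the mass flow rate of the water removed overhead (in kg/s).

773.1 kg/s

protein entering = 305×0.665 + 137×0.112 + 627×0.091 = 275.23 kg/s.
All protein reports to F4, so F4 = 275.23/0.930 = 295.94 kg/s.
Total feed = 1069 kg/s; overhead = 1069 − 295.94 = 773.06 kg/s.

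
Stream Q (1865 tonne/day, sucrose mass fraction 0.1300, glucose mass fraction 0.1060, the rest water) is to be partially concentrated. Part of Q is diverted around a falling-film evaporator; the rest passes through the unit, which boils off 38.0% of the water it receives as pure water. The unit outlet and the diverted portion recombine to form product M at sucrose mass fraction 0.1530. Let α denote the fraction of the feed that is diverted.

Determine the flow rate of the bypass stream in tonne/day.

All 1865×0.130 = 242.45 tonne/day of sucrose reaches M, so M = 242.45/0.153 = 1584.6 tonne/day and vapour = 280.36 tonne/day.
The evaporator receives (1−α)·1865 of feed at 0.764 water and removes 0.380 of that water:
0.380×0.764×(1−α)×1865 = 280.36
(1−α) = 280.36/541.45 = 0.5178;  α = 0.4822.
Bypass flow = 0.4822×1865 = 899.31 tonne/day.

899.3 tonne/day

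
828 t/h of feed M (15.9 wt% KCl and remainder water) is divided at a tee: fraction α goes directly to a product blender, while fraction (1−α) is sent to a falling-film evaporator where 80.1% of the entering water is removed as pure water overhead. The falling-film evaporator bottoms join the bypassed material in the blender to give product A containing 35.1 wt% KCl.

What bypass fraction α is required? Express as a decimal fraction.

All 828×0.159 = 131.65 t/h of KCl reaches A, so A = 131.65/0.351 = 375.08 t/h and vapour = 452.92 t/h.
The evaporator receives (1−α)·828 of feed at 0.841 water and removes 0.801 of that water:
0.801×0.841×(1−α)×828 = 452.92
(1−α) = 452.92/557.77 = 0.8120;  α = 0.1880.

0.188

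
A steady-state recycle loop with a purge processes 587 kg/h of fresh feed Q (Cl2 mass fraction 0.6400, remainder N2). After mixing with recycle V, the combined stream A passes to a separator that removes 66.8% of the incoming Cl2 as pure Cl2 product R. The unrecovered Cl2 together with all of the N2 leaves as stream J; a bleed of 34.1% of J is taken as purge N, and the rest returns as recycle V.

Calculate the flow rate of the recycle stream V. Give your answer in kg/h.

513.6 kg/h

N2 enters only via Q and leaves only via the purge: 587×0.360 = 0.341×(N2 in J), and the separator passes all N2, so N2 in A = N2 in J = 619.71 kg/h.
Cl2 in A: m_A = 587×0.640 + (1−0.341)·(1−0.668)·m_A, so m_A = 375.68/0.7812 = 480.89 kg/h.
J = (1−0.668)×480.89 + 619.71 = 779.36 kg/h.
Recycle V = (1−0.341)×779.36 = 513.6 kg/h.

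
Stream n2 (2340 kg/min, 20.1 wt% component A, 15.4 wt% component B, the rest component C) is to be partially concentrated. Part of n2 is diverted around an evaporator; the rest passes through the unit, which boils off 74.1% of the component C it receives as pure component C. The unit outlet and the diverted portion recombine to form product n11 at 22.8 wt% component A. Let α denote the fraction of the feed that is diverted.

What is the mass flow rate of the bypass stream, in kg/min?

All 2340×0.201 = 470.34 kg/min of component A reaches n11, so n11 = 470.34/0.228 = 2062.9 kg/min and vapour = 277.11 kg/min.
The evaporator receives (1−α)·2340 of feed at 0.645 component C and removes 0.741 of that component C:
0.741×0.645×(1−α)×2340 = 277.11
(1−α) = 277.11/1118.4 = 0.2478;  α = 0.7522.
Bypass flow = 0.7522×2340 = 1760.2 kg/min.

1760 kg/min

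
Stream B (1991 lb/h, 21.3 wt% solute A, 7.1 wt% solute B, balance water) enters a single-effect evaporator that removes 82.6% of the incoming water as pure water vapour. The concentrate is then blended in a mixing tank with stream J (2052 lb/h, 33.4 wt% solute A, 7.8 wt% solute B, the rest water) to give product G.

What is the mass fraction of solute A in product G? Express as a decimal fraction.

0.387

Vapour removed = 0.826×0.716×1991 = 1177.5 lb/h; concentrate = 813.49 lb/h.
solute A reaching the mixer = 424.08 (from concentrate) + 2052×0.334 = 1109.5 lb/h.
Product flow = 813.49 + 2052 = 2865.5 lb/h; solute A fraction = 0.387.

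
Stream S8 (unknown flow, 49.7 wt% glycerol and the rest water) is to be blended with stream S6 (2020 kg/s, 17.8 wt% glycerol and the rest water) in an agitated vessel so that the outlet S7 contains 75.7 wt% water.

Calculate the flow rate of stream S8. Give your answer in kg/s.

516.9 kg/s

Let S8 be the unknown flow. Total out = 2020 + S8.
water balance: 1660.4 + 0.503·S8 = 0.757·(2020 + S8)
(0.503 − 0.757)·S8 = 0.757×2020 − 1660.4 = -131.3
S8 = -131.3 / -0.254 = 516.93 kg/s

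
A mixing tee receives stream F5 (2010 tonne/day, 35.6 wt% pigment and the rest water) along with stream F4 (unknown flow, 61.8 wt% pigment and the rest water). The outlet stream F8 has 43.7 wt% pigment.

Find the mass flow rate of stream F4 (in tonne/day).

899.5 tonne/day

Let F4 be the unknown flow. Total out = 2010 + F4.
pigment balance: 715.56 + 0.618·F4 = 0.437·(2010 + F4)
(0.618 − 0.437)·F4 = 0.437×2010 − 715.56 = 162.81
F4 = 162.81 / 0.181 = 899.5 tonne/day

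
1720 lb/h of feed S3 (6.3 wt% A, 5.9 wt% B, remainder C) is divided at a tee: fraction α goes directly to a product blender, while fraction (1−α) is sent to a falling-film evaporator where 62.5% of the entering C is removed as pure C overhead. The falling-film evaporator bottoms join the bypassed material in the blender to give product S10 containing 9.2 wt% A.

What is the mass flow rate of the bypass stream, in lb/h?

732 lb/h

All 1720×0.063 = 108.36 lb/h of A reaches S10, so S10 = 108.36/0.092 = 1177.8 lb/h and vapour = 542.17 lb/h.
The evaporator receives (1−α)·1720 of feed at 0.878 C and removes 0.625 of that C:
0.625×0.878×(1−α)×1720 = 542.17
(1−α) = 542.17/943.85 = 0.5744;  α = 0.4256.
Bypass flow = 0.4256×1720 = 731.98 lb/h.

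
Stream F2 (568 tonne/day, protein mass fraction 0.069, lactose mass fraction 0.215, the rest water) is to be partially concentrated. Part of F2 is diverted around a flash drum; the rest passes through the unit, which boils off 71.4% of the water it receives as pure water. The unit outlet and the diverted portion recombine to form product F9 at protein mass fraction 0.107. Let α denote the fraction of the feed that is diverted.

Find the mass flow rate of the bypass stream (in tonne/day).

173.4 tonne/day

All 568×0.069 = 39.192 tonne/day of protein reaches F9, so F9 = 39.192/0.107 = 366.28 tonne/day and vapour = 201.72 tonne/day.
The evaporator receives (1−α)·568 of feed at 0.716 water and removes 0.714 of that water:
0.714×0.716×(1−α)×568 = 201.72
(1−α) = 201.72/290.38 = 0.6947;  α = 0.3053.
Bypass flow = 0.3053×568 = 173.42 tonne/day.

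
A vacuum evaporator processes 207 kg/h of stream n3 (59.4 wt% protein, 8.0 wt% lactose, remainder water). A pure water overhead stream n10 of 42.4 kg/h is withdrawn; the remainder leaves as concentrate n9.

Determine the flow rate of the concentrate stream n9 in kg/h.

164.6 kg/h

Concentrate = 207 − 42.4 = 164.6 kg/h.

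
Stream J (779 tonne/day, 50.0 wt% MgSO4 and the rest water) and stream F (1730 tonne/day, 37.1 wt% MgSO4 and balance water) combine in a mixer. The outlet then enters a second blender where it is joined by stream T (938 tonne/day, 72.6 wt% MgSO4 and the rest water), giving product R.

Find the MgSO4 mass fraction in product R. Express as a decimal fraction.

0.4968

Overall, product flow = 3447 tonne/day.
MgSO4 in = 779×0.500 + 1730×0.371 + 938×0.726 = 1712.3 tonne/day.
MgSO4 fraction in R = 0.4968.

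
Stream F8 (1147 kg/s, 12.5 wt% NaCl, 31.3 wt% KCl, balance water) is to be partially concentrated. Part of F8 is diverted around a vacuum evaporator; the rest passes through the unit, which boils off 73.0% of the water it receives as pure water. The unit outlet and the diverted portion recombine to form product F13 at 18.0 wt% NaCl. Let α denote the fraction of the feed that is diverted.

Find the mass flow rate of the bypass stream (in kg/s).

All 1147×0.125 = 143.38 kg/s of NaCl reaches F13, so F13 = 143.38/0.180 = 796.53 kg/s and vapour = 350.47 kg/s.
The evaporator receives (1−α)·1147 of feed at 0.562 water and removes 0.730 of that water:
0.730×0.562×(1−α)×1147 = 350.47
(1−α) = 350.47/470.57 = 0.7448;  α = 0.2552.
Bypass flow = 0.2552×1147 = 292.73 kg/s.

292.7 kg/s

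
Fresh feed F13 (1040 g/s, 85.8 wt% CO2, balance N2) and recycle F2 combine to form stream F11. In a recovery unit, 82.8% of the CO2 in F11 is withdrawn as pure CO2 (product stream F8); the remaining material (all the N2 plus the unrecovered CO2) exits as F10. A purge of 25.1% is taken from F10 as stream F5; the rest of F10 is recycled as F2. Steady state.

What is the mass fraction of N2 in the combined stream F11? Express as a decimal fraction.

N2 enters only via F13 and leaves only via the purge: 1040×0.142 = 0.251×(N2 in F10), and the recovery unit passes all N2, so N2 in F11 = N2 in F10 = 588.37 g/s.
CO2 in F11: m_A = 1040×0.858 + (1−0.251)·(1−0.828)·m_A, so m_A = 892.32/0.8712 = 1024.3 g/s.
F11 = 1024.3 + 588.37 = 1612.6 g/s.
N2 fraction in F11 = 588.37/1612.6 = 0.365.

0.365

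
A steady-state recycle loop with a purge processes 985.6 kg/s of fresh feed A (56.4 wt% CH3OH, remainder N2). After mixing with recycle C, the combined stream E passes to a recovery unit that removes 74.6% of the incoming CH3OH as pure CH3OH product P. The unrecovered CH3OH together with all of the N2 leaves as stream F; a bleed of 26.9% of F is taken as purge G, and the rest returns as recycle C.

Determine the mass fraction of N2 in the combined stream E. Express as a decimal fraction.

0.7006

N2 enters only via A and leaves only via the purge: 985.6×0.436 = 0.269×(N2 in F), and the recovery unit passes all N2, so N2 in E = N2 in F = 1597.5 kg/s.
CH3OH in E: m_A = 985.6×0.564 + (1−0.269)·(1−0.746)·m_A, so m_A = 555.88/0.8143 = 682.62 kg/s.
E = 682.62 + 1597.5 = 2280.1 kg/s.
N2 fraction in E = 1597.5/2280.1 = 0.7006.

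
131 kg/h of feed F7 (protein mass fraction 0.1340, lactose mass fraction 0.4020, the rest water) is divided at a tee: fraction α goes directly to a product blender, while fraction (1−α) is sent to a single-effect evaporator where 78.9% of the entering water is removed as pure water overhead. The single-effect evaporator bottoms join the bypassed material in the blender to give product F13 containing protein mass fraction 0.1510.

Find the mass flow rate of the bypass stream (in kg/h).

90.71 kg/h

All 131×0.134 = 17.554 kg/h of protein reaches F13, so F13 = 17.554/0.151 = 116.25 kg/h and vapour = 14.748 kg/h.
The evaporator receives (1−α)·131 of feed at 0.464 water and removes 0.789 of that water:
0.789×0.464×(1−α)×131 = 14.748
(1−α) = 14.748/47.959 = 0.3075;  α = 0.6925.
Bypass flow = 0.6925×131 = 90.715 kg/h.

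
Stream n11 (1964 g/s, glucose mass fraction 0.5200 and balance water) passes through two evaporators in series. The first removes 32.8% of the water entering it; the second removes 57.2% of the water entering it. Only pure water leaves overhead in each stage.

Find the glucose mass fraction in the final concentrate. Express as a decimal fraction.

0.7902

water in feed = 1964×0.480 = 942.72 g/s.
After stage 1: water left = (1−0.328)×942.72 = 633.51; stream total = 1654.8 g/s.
After stage 2: water left = (1−0.572)×633.51 = 271.14; final concentrate = 1292.4 g/s.
glucose fraction = 1021.3/1292.4 = 0.7902.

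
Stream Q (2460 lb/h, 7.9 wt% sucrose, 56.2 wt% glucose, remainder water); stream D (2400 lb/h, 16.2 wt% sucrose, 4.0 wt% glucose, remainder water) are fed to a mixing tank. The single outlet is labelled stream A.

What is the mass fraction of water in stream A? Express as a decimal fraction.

Total flow out = 2460 + 2400 = 4860 lb/h.
water in = 2460×0.359 + 2400×0.798 = 2798.3 lb/h.
water mass fraction in A = 2798.3/4860 = 0.5758.

0.5758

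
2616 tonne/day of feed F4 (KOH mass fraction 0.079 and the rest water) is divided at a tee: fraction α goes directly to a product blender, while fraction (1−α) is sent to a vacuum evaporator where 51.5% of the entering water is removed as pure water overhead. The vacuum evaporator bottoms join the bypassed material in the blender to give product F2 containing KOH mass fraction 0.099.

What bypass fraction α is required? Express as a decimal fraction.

All 2616×0.079 = 206.66 tonne/day of KOH reaches F2, so F2 = 206.66/0.099 = 2087.5 tonne/day and vapour = 528.48 tonne/day.
The evaporator receives (1−α)·2616 of feed at 0.921 water and removes 0.515 of that water:
0.515×0.921×(1−α)×2616 = 528.48
(1−α) = 528.48/1240.8 = 0.4259;  α = 0.5741.

0.574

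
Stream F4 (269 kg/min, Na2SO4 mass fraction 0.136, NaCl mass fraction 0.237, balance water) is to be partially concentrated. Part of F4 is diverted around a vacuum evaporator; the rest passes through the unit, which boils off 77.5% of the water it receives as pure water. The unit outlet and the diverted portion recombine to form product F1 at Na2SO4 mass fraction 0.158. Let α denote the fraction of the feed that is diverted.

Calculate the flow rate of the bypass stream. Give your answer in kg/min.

All 269×0.136 = 36.584 kg/min of Na2SO4 reaches F1, so F1 = 36.584/0.158 = 231.54 kg/min and vapour = 37.456 kg/min.
The evaporator receives (1−α)·269 of feed at 0.627 water and removes 0.775 of that water:
0.775×0.627×(1−α)×269 = 37.456
(1−α) = 37.456/130.71 = 0.2865;  α = 0.7135.
Bypass flow = 0.7135×269 = 191.92 kg/min.

191.9 kg/min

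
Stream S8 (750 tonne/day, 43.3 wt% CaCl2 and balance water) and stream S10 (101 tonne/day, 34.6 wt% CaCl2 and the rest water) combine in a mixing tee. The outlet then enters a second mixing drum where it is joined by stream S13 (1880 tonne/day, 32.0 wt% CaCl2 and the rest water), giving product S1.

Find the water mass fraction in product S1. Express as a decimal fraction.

0.648

Overall, product flow = 2731 tonne/day.
water in = 750×0.567 + 101×0.654 + 1880×0.680 = 1769.7 tonne/day.
water fraction in S1 = 0.648.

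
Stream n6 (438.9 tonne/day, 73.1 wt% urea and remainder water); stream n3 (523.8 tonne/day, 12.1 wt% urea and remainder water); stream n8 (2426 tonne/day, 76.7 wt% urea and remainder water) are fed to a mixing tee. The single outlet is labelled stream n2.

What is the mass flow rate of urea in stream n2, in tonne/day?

urea out = urea in = 438.9×0.731 + 523.8×0.121 + 2426×0.767 = 2245 tonne/day.

2245 tonne/day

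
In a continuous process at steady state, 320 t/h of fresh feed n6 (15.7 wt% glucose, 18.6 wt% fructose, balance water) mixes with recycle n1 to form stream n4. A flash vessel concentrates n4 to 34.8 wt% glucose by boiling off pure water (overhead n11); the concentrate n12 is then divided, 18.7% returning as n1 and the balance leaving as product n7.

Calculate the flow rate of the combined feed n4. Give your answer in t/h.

Overall glucose balance (none leaves overhead): glucose in fresh feed = glucose in product, i.e. 320×0.157 = (1−0.187)·n12·0.348.
n12 = 50.24/(0.348×0.813) = 177.57 t/h.
Recycle n1 = 0.187×177.57 = 33.206 t/h.
Combined feed n4 = 320 + 33.206 = 353.21 t/h.

353.2 t/h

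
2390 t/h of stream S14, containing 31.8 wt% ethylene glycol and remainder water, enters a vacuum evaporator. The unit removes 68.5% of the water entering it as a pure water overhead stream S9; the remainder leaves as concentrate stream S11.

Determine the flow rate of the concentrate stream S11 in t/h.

1273 t/h

water entering = 2390×0.682 = 1630 t/h; overhead removed = 0.685×1630 = 1116.5 t/h.
Concentrate = 2390 − 1116.5 = 1273.5 t/h.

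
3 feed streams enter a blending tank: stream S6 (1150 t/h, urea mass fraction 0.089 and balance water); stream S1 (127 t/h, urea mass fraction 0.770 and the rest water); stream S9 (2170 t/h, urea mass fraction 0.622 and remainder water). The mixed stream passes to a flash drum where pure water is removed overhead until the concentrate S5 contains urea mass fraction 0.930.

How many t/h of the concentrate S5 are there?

1667 t/h

urea entering = 1150×0.089 + 127×0.770 + 2170×0.622 = 1549.9 t/h.
All urea reports to S5, so S5 = 1549.9/0.930 = 1666.5 t/h.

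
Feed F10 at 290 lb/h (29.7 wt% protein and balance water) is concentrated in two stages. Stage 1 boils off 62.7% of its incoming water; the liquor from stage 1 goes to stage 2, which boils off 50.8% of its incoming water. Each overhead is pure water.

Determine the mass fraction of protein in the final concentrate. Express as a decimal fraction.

0.697

water in feed = 290×0.703 = 203.87 lb/h.
After stage 1: water left = (1−0.627)×203.87 = 76.044; stream total = 162.17 lb/h.
After stage 2: water left = (1−0.508)×76.044 = 37.413; final concentrate = 123.54 lb/h.
protein fraction = 86.13/123.54 = 0.697.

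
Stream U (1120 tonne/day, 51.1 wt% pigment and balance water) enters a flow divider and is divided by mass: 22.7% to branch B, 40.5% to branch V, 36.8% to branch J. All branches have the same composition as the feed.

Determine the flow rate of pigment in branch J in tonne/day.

210.6 tonne/day

Branch J total = 0.368×1120 = 412.16 tonne/day.
pigment in J = 0.511×412.16 = 210.61 tonne/day.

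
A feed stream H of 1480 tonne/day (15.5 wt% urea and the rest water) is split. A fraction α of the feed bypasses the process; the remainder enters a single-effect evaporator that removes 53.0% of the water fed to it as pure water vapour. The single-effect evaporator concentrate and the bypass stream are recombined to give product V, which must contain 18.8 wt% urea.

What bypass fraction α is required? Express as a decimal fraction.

0.608

All 1480×0.155 = 229.4 tonne/day of urea reaches V, so V = 229.4/0.188 = 1220.2 tonne/day and vapour = 259.79 tonne/day.
The evaporator receives (1−α)·1480 of feed at 0.845 water and removes 0.530 of that water:
0.530×0.845×(1−α)×1480 = 259.79
(1−α) = 259.79/662.82 = 0.3919;  α = 0.6081.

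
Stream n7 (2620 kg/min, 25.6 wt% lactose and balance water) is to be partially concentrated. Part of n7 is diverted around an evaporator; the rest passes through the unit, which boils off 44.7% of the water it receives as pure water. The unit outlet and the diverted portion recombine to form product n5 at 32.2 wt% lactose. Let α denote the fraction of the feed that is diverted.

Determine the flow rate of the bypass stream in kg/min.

1005 kg/min

All 2620×0.256 = 670.72 kg/min of lactose reaches n5, so n5 = 670.72/0.322 = 2083 kg/min and vapour = 537.02 kg/min.
The evaporator receives (1−α)·2620 of feed at 0.744 water and removes 0.447 of that water:
0.447×0.744×(1−α)×2620 = 537.02
(1−α) = 537.02/871.33 = 0.6163;  α = 0.3837.
Bypass flow = 0.3837×2620 = 1005.2 kg/min.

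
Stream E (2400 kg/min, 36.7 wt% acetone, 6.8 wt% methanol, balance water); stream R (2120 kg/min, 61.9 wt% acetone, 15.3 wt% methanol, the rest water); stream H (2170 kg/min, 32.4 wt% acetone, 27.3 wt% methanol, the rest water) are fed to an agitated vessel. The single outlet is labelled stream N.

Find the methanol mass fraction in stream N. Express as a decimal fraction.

Total flow out = 2400 + 2120 + 2170 = 6690 kg/min.
methanol in = 2400×0.068 + 2120×0.153 + 2170×0.273 = 1080 kg/min.
methanol mass fraction in N = 1080/6690 = 0.161.

0.161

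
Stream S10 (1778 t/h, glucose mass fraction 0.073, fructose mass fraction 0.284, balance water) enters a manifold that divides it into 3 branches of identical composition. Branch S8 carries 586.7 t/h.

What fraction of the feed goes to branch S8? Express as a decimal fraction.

0.330

Fraction to S8 = 586.7/1778 = 0.3300.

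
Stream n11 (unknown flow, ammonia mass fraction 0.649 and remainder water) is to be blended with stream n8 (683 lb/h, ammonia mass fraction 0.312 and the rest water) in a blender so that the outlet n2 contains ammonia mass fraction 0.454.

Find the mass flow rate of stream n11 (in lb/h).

497.4 lb/h

Let n11 be the unknown flow. Total out = 683 + n11.
ammonia balance: 213.1 + 0.649·n11 = 0.454·(683 + n11)
(0.649 − 0.454)·n11 = 0.454×683 − 213.1 = 96.986
n11 = 96.986 / 0.195 = 497.36 lb/h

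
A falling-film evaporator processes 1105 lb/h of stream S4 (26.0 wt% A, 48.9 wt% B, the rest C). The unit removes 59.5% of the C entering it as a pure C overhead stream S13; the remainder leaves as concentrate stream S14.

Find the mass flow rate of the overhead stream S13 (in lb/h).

C entering = 1105×0.251 = 277.36 lb/h; overhead removed = 0.595×277.36 = 165.03 lb/h.

165 lb/h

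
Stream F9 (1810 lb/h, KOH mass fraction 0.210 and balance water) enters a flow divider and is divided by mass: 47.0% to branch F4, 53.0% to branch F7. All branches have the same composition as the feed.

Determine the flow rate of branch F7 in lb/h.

Branch F7 flow = 0.530×1810 = 959.3 lb/h.

959.3 lb/h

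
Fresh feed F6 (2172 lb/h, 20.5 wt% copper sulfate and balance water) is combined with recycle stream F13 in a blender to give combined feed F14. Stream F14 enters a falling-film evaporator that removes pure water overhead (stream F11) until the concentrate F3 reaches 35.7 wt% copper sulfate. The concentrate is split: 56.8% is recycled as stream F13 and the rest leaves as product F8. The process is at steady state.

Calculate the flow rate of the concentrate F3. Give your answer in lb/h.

Overall copper sulfate balance (none leaves overhead): copper sulfate in fresh feed = copper sulfate in product, i.e. 2172×0.205 = (1−0.568)·F3·0.357.
F3 = 445.26/(0.357×0.432) = 2887.1 lb/h.

2887 lb/h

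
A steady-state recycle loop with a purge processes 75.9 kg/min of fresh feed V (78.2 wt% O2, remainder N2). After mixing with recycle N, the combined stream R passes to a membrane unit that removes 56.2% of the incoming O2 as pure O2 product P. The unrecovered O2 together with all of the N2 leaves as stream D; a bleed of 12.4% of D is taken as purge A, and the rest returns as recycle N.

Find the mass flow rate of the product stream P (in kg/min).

O2 in R: m_A = 75.9×0.782 + (1−0.124)·(1−0.562)·m_A, so m_A = 59.354/0.6163 = 96.305 kg/min.
Product P = 0.562×96.305 = 54.123 kg/min.

54.12 kg/min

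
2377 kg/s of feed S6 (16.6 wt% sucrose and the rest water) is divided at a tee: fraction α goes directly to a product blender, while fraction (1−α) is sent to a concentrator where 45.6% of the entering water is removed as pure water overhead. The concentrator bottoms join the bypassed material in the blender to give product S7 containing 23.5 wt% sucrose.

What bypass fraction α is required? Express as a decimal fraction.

0.228

All 2377×0.166 = 394.58 kg/s of sucrose reaches S7, so S7 = 394.58/0.235 = 1679.1 kg/s and vapour = 697.93 kg/s.
The evaporator receives (1−α)·2377 of feed at 0.834 water and removes 0.456 of that water:
0.456×0.834×(1−α)×2377 = 697.93
(1−α) = 697.93/903.98 = 0.7721;  α = 0.2279.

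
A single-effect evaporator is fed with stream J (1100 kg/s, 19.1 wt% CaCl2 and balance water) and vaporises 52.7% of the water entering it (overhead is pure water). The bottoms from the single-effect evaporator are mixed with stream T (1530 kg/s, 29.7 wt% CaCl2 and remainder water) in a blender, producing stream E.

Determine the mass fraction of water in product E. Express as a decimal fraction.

Vapour removed = 0.527×0.809×1100 = 468.98 kg/s; concentrate = 631.02 kg/s.
water reaching the mixer = 420.92 (from concentrate) + 1530×0.703 = 1496.5 kg/s.
Product flow = 631.02 + 1530 = 2161 kg/s; water fraction = 0.693.

0.693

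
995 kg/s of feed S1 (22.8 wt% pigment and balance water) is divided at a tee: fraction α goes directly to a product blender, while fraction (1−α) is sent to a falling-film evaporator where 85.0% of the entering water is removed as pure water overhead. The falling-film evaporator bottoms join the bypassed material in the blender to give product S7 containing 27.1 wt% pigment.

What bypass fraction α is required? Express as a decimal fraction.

0.758

All 995×0.228 = 226.86 kg/s of pigment reaches S7, so S7 = 226.86/0.271 = 837.12 kg/s and vapour = 157.88 kg/s.
The evaporator receives (1−α)·995 of feed at 0.772 water and removes 0.850 of that water:
0.850×0.772×(1−α)×995 = 157.88
(1−α) = 157.88/652.92 = 0.2418;  α = 0.7582.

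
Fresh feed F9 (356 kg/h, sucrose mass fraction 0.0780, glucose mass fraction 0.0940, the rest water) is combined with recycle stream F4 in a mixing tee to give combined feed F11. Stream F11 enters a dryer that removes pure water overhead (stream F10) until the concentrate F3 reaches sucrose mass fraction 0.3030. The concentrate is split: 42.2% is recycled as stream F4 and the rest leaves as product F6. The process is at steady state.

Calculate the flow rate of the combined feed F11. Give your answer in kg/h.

422.9 kg/h

Overall sucrose balance (none leaves overhead): sucrose in fresh feed = sucrose in product, i.e. 356×0.078 = (1−0.422)·F3·0.303.
F3 = 27.768/(0.303×0.578) = 158.55 kg/h.
Recycle F4 = 0.422×158.55 = 66.909 kg/h.
Combined feed F11 = 356 + 66.909 = 422.91 kg/h.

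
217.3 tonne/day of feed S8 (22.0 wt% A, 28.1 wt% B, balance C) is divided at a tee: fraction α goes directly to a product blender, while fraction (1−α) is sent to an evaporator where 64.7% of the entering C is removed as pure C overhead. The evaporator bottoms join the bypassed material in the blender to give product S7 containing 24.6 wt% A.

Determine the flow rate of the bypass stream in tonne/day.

All 217.3×0.220 = 47.806 tonne/day of A reaches S7, so S7 = 47.806/0.246 = 194.33 tonne/day and vapour = 22.967 tonne/day.
The evaporator receives (1−α)·217.3 of feed at 0.499 C and removes 0.647 of that C:
0.647×0.499×(1−α)×217.3 = 22.967
(1−α) = 22.967/70.156 = 0.3274;  α = 0.6726.
Bypass flow = 0.6726×217.3 = 146.16 tonne/day.

146.2 tonne/day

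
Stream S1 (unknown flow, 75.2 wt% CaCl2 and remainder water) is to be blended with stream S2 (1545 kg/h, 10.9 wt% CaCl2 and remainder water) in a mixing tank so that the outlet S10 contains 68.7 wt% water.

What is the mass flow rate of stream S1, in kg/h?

Let S1 be the unknown flow. Total out = 1545 + S1.
water balance: 1376.6 + 0.248·S1 = 0.687·(1545 + S1)
(0.248 − 0.687)·S1 = 0.687×1545 − 1376.6 = -315.18
S1 = -315.18 / -0.439 = 717.95 kg/h

717.9 kg/h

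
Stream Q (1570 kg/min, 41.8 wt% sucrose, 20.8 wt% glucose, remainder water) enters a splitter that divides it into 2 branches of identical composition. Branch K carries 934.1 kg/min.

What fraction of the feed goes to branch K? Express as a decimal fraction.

Fraction to K = 934.1/1570 = 0.5950.

0.595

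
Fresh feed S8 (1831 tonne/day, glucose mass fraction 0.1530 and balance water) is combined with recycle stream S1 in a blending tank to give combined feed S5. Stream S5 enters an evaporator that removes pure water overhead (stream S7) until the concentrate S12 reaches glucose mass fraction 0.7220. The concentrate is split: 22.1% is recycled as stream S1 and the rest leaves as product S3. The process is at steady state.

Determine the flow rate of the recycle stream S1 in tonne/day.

Overall glucose balance (none leaves overhead): glucose in fresh feed = glucose in product, i.e. 1831×0.153 = (1−0.221)·S12·0.722.
S12 = 280.14/(0.722×0.779) = 498.09 tonne/day.
Recycle S1 = 0.221×498.09 = 110.08 tonne/day.

110.1 tonne/day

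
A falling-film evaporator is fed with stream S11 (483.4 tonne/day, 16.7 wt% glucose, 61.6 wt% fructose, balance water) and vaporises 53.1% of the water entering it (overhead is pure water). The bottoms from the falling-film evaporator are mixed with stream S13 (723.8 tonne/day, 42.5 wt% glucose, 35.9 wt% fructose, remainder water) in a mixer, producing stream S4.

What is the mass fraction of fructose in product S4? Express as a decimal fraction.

Vapour removed = 0.531×0.217×483.4 = 55.701 tonne/day; concentrate = 427.7 tonne/day.
fructose reaching the mixer = 297.77 (from concentrate) + 723.8×0.359 = 557.62 tonne/day.
Product flow = 427.7 + 723.8 = 1151.5 tonne/day; fructose fraction = 0.4843.

0.4843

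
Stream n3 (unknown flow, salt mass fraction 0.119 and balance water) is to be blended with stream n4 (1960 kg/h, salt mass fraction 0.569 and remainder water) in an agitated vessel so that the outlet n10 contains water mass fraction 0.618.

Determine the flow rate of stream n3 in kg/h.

1394 kg/h

Let n3 be the unknown flow. Total out = 1960 + n3.
water balance: 844.76 + 0.881·n3 = 0.618·(1960 + n3)
(0.881 − 0.618)·n3 = 0.618×1960 − 844.76 = 366.52
n3 = 366.52 / 0.263 = 1393.6 kg/h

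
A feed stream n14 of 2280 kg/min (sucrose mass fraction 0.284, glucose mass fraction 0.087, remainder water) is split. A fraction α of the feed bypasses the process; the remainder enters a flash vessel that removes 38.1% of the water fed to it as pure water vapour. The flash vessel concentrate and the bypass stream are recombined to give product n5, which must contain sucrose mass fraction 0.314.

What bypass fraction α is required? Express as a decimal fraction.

0.601

All 2280×0.284 = 647.52 kg/min of sucrose reaches n5, so n5 = 647.52/0.314 = 2062.2 kg/min and vapour = 217.83 kg/min.
The evaporator receives (1−α)·2280 of feed at 0.629 water and removes 0.381 of that water:
0.381×0.629×(1−α)×2280 = 217.83
(1−α) = 217.83/546.4 = 0.3987;  α = 0.6013.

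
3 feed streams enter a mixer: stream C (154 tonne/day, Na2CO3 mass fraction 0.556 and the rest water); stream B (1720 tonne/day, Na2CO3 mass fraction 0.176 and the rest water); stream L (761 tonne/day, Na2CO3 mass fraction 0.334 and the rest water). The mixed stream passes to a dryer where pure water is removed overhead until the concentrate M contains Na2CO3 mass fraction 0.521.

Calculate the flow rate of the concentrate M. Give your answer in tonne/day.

Na2CO3 entering = 154×0.556 + 1720×0.176 + 761×0.334 = 642.52 tonne/day.
All Na2CO3 reports to M, so M = 642.52/0.521 = 1233.2 tonne/day.

1233 tonne/day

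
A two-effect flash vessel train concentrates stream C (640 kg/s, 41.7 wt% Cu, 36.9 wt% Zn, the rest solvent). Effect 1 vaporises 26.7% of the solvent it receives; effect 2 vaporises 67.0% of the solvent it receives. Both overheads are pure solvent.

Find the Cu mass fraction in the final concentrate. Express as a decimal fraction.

solvent in feed = 640×0.214 = 136.96 kg/s.
After stage 1: solvent left = (1−0.267)×136.96 = 100.39; stream total = 603.43 kg/s.
After stage 2: solvent left = (1−0.670)×100.39 = 33.129; final concentrate = 536.17 kg/s.
Cu fraction = 266.88/536.17 = 0.4978.

0.4978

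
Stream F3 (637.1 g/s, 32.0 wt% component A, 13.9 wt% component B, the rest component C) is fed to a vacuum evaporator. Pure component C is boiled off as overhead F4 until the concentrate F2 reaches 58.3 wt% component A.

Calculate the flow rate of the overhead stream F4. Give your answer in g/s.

287.4 g/s

component A is conserved: 637.1×0.320 = 203.87 g/s all reports to the concentrate.
Concentrate = 203.87/(target fraction) = 349.69 g/s.
Overhead = 637.1 − 349.69 = 287.41 g/s.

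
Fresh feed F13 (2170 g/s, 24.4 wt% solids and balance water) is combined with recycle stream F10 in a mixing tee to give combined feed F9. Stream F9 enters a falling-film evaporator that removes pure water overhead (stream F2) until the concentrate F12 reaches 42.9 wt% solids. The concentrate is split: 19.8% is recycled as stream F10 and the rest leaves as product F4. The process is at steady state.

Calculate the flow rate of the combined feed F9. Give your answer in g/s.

Overall solids balance (none leaves overhead): solids in fresh feed = solids in product, i.e. 2170×0.244 = (1−0.198)·F12·0.429.
F12 = 529.48/(0.429×0.802) = 1538.9 g/s.
Recycle F10 = 0.198×1538.9 = 304.71 g/s.
Combined feed F9 = 2170 + 304.71 = 2474.7 g/s.

2475 g/s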